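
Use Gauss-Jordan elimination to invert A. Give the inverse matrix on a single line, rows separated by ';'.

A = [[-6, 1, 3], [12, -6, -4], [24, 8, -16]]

Gauss-Jordan on [A | I]:
R1 <- (1/-6)*R1:  [    1  -1/6  -1/2  |  -1/6     0     0 ]
R2 <- R2 - (12)*R1:  [  0  -4   2  |   2   1   0 ]
R3 <- R3 - (24)*R1:  [  0  12  -4  |   4   0   1 ]
R2 <- (1/-4)*R2:  [    0     1  -1/2  |  -1/2  -1/4     0 ]
R1 <- R1 - (-1/6)*R2:  [     1      0  -7/12  |   -1/4  -1/24      0 ]
R3 <- R3 - (12)*R2:  [  0   0   2  |  10   3   1 ]
R3 <- (1/2)*R3:  [   0    0    1  |    5  3/2  1/2 ]
R1 <- R1 - (-7/12)*R3:  [    1     0     0  |   8/3   5/6  7/24 ]
R2 <- R2 - (-1/2)*R3:  [   0    1    0  |    2  1/2  1/4 ]
Right block of [I | A^{-1}] is the inverse:
[ 8/3  5/6  7/24 ]
[   2  1/2   1/4 ]
[   5  3/2   1/2 ]

inverse = [8/3 5/6 7/24; 2 1/2 1/4; 5 3/2 1/2]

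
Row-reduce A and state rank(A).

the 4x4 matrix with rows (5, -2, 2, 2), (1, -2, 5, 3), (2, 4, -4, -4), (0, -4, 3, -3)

Row reduction:
R2 <- R2 - (1/5)*R1:  [    0  -8/5  23/5  13/5 ]
R3 <- R3 - (2/5)*R1:  [     0   24/5  -24/5  -24/5 ]
R3 <- R3 - (-3)*R2:  [ 0  0  9  3 ]
R4 <- R4 - (5/2)*R2:  [     0      0  -17/2  -19/2 ]
R4 <- R4 - (-17/18)*R3:  [     0      0      0  -20/3 ]
Row echelon form:
[ 5    -2     2      2 ]
[ 0  -8/5  23/5   13/5 ]
[ 0     0     9      3 ]
[ 0     0     0  -20/3 ]
Nonzero rows / pivot columns: 4

rank(A) = 4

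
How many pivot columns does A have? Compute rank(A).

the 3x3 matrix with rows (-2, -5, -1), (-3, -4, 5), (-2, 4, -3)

rank(A) = 3

Row reduction:
R2 <- R2 - (3/2)*R1:  [    0   7/2  13/2 ]
R3 <- R3 - (1)*R1:  [  0   9  -2 ]
R3 <- R3 - (18/7)*R2:  [      0       0  -131/7 ]
Row echelon form:
[ -2   -5      -1 ]
[  0  7/2    13/2 ]
[  0    0  -131/7 ]
Nonzero rows / pivot columns: 3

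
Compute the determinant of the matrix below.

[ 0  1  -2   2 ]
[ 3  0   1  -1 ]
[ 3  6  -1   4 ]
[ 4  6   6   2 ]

Forward elimination:
R1 <-> R2   (pivot in column 1 was zero)
[ 3  0   1  -1 ]
[ 0  1  -2   2 ]
[ 3  6  -1   4 ]
[ 4  6   6   2 ]
R3 <- R3 - (1)*R1:  [  0   6  -2   5 ]
R4 <- R4 - (4/3)*R1:  [    0     6  14/3  10/3 ]
R3 <- R3 - (6)*R2:  [  0   0  10  -7 ]
R4 <- R4 - (6)*R2:  [     0      0   50/3  -26/3 ]
R4 <- R4 - (5/3)*R3:  [ 0  0  0  3 ]
Upper-triangular form:
[ 3  0   1  -1 ]
[ 0  1  -2   2 ]
[ 0  0  10  -7 ]
[ 0  0   0   3 ]
det(A) = (-1)^1 * (3) * (1) * (10) * (3) = -90  (1 row swap -> sign -1)

det(A) = -90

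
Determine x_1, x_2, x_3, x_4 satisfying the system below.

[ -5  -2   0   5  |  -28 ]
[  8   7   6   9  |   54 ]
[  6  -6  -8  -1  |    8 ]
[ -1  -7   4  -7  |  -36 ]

Forward elimination on [A|b]:
R2 <- R2 - (-8/5)*R1:  [    0  19/5     6    17  46/5 ]
R3 <- R3 - (-6/5)*R1:  [      0   -42/5      -8       5  -128/5 ]
R4 <- R4 - (1/5)*R1:  [      0   -33/5       4      -8  -152/5 ]
R3 <- R3 - (-42/19)*R2:  [       0        0   100/19   809/19  -100/19 ]
R4 <- R4 - (-33/19)*R2:  [       0        0   274/19   409/19  -274/19 ]
R4 <- R4 - (137/50)*R3:  [        0         0         0  -4757/50         0 ]
Row echelon form:
[ -5    -2       0         5  |      -28 ]
[  0  19/5       6        17  |     46/5 ]
[  0     0  100/19    809/19  |  -100/19 ]
[  0     0       0  -4757/50  |        0 ]
Back-substitution:
x_4 = (0) / (-4757/50) = 0
x_3 = (-100/19 - (809/19)*(0)) / (100/19) = -1
x_2 = (46/5 - (6)*(-1) - (17)*(0)) / (19/5) = 4
x_1 = (-28 - (-2)*(4) - (5)*(0)) / -5 = 4

(4, 4, -1, 0)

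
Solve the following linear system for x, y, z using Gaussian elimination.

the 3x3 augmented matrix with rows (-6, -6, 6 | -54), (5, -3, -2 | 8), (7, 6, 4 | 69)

Forward elimination on [A|b]:
R2 <- R2 - (-5/6)*R1:  [   0   -8    3  -37 ]
R3 <- R3 - (-7/6)*R1:  [  0  -1  11   6 ]
R3 <- R3 - (1/8)*R2:  [    0     0  85/8  85/8 ]
Row echelon form:
[ -6  -6     6  |   -54 ]
[  0  -8     3  |   -37 ]
[  0   0  85/8  |  85/8 ]
Back-substitution:
z = (85/8) / (85/8) = 1
y = (-37 - (3)*(1)) / -8 = 5
x = (-54 - (-6)*(5) - (6)*(1)) / -6 = 5

(5, 5, 1)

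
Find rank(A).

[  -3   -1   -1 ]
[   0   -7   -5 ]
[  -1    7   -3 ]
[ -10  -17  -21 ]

Row reduction:
R3 <- R3 - (1/3)*R1:  [    0  22/3  -8/3 ]
R4 <- R4 - (10/3)*R1:  [     0  -41/3  -53/3 ]
R3 <- R3 - (-22/21)*R2:  [       0        0  -166/21 ]
R4 <- R4 - (41/21)*R2:  [       0        0  -166/21 ]
R4 <- R4 - (1)*R3:  [ 0  0  0 ]
Row echelon form:
[ -3  -1       -1 ]
[  0  -7       -5 ]
[  0   0  -166/21 ]
[  0   0        0 ]
Nonzero rows / pivot columns: 3

rank(A) = 3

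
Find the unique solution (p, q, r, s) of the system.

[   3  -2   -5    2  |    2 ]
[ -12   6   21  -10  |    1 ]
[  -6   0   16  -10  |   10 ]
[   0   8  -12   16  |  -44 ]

(-3, -2, -3, -4)

Forward elimination on [A|b]:
R2 <- R2 - (-4)*R1:  [  0  -2   1  -2   9 ]
R3 <- R3 - (-2)*R1:  [  0  -4   6  -6  14 ]
R3 <- R3 - (2)*R2:  [  0   0   4  -2  -4 ]
R4 <- R4 - (-4)*R2:  [  0   0  -8   8  -8 ]
R4 <- R4 - (-2)*R3:  [   0    0    0    4  -16 ]
Row echelon form:
[ 3  -2  -5   2  |    2 ]
[ 0  -2   1  -2  |    9 ]
[ 0   0   4  -2  |   -4 ]
[ 0   0   0   4  |  -16 ]
Back-substitution:
s = (-16) / 4 = -4
r = (-4 - (-2)*(-4)) / 4 = -3
q = (9 - (1)*(-3) - (-2)*(-4)) / -2 = -2
p = (2 - (-2)*(-2) - (-5)*(-3) - (2)*(-4)) / 3 = -3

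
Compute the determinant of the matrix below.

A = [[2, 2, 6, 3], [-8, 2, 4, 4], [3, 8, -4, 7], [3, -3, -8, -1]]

Forward elimination:
R2 <- R2 - (-4)*R1:  [  0  10  28  16 ]
R3 <- R3 - (3/2)*R1:  [   0    5  -13  5/2 ]
R4 <- R4 - (3/2)*R1:  [     0     -6    -17  -11/2 ]
R3 <- R3 - (1/2)*R2:  [     0      0    -27  -11/2 ]
R4 <- R4 - (-3/5)*R2:  [     0      0   -1/5  41/10 ]
R4 <- R4 - (1/135)*R3:  [       0        0        0  559/135 ]
Upper-triangular form:
[ 2   2    6        3 ]
[ 0  10   28       16 ]
[ 0   0  -27    -11/2 ]
[ 0   0    0  559/135 ]
det(A) = (-1)^0 * (2) * (10) * (-27) * (559/135) = -2236  (0 row swaps -> sign +1)

det(A) = -2236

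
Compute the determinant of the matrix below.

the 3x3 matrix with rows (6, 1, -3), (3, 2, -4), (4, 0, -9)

Forward elimination:
R2 <- R2 - (1/2)*R1:  [    0   3/2  -5/2 ]
R3 <- R3 - (2/3)*R1:  [    0  -2/3    -7 ]
R3 <- R3 - (-4/9)*R2:  [     0      0  -73/9 ]
Upper-triangular form:
[ 6    1     -3 ]
[ 0  3/2   -5/2 ]
[ 0    0  -73/9 ]
det(A) = (-1)^0 * (6) * (3/2) * (-73/9) = -73  (0 row swaps -> sign +1)

det(A) = -73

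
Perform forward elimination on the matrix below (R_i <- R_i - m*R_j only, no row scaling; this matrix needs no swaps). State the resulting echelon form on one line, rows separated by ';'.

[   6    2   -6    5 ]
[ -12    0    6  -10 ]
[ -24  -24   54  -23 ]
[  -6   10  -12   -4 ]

REF = [6 2 -6 5; 0 4 -6 0; 0 0 6 -3; 0 0 0 1]

Forward elimination:
R2 <- R2 - (-2)*R1:  [  0   4  -6   0 ]
R3 <- R3 - (-4)*R1:  [   0  -16   30   -3 ]
R4 <- R4 - (-1)*R1:  [   0   12  -18    1 ]
R3 <- R3 - (-4)*R2:  [  0   0   6  -3 ]
R4 <- R4 - (3)*R2:  [ 0  0  0  1 ]
Row echelon form:
[ 6  2  -6   5 ]
[ 0  4  -6   0 ]
[ 0  0   6  -3 ]
[ 0  0   0   1 ]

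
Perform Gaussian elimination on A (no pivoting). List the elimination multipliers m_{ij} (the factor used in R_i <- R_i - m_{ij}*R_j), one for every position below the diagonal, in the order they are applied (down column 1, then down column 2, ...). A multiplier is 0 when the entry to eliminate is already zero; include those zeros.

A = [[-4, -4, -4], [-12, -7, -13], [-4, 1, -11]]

Forward elimination:
R2 <- R2 - (3)*R1:  [  0   5  -1 ]
R3 <- R3 - (1)*R1:  [  0   5  -7 ]
R3 <- R3 - (1)*R2:  [  0   0  -6 ]
Multipliers (in order of application): m_{21} = 3, m_{31} = 1, m_{32} = 1

multipliers: 3, 1, 1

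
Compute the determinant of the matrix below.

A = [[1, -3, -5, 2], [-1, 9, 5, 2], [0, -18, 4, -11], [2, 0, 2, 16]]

det(A) = 120

Forward elimination:
R2 <- R2 - (-1)*R1:  [ 0  6  0  4 ]
R4 <- R4 - (2)*R1:  [  0   6  12  12 ]
R3 <- R3 - (-3)*R2:  [ 0  0  4  1 ]
R4 <- R4 - (1)*R2:  [  0   0  12   8 ]
R4 <- R4 - (3)*R3:  [ 0  0  0  5 ]
Upper-triangular form:
[ 1  -3  -5  2 ]
[ 0   6   0  4 ]
[ 0   0   4  1 ]
[ 0   0   0  5 ]
det(A) = (-1)^0 * (1) * (6) * (4) * (5) = 120  (0 row swaps -> sign +1)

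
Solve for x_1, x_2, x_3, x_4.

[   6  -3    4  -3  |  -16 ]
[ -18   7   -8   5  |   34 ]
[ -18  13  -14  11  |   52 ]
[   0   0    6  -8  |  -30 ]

(-1, -1, -1, 3)

Forward elimination on [A|b]:
R2 <- R2 - (-3)*R1:  [   0   -2    4   -4  -14 ]
R3 <- R3 - (-3)*R1:  [  0   4  -2   2   4 ]
R3 <- R3 - (-2)*R2:  [   0    0    6   -6  -24 ]
R4 <- R4 - (1)*R3:  [  0   0   0  -2  -6 ]
Row echelon form:
[ 6  -3  4  -3  |  -16 ]
[ 0  -2  4  -4  |  -14 ]
[ 0   0  6  -6  |  -24 ]
[ 0   0  0  -2  |   -6 ]
Back-substitution:
x_4 = (-6) / -2 = 3
x_3 = (-24 - (-6)*(3)) / 6 = -1
x_2 = (-14 - (4)*(-1) - (-4)*(3)) / -2 = -1
x_1 = (-16 - (-3)*(-1) - (4)*(-1) - (-3)*(3)) / 6 = -1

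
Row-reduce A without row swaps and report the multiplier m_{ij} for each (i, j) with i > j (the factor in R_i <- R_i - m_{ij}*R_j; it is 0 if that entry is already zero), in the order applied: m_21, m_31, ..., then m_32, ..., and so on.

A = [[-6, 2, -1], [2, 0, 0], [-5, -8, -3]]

Forward elimination:
R2 <- R2 - (-1/3)*R1:  [    0   2/3  -1/3 ]
R3 <- R3 - (5/6)*R1:  [     0  -29/3  -13/6 ]
R3 <- R3 - (-29/2)*R2:  [  0   0  -7 ]
Multipliers (in order of application): m_{21} = -1/3, m_{31} = 5/6, m_{32} = -29/2

multipliers: -1/3, 5/6, -29/2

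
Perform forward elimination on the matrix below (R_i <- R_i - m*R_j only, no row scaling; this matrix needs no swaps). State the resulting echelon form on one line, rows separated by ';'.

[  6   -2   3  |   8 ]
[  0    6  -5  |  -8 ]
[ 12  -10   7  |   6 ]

Forward elimination:
R3 <- R3 - (2)*R1:  [   0   -6    1  -10 ]
R3 <- R3 - (-1)*R2:  [   0    0   -4  -18 ]
Row echelon form:
[ 6  -2   3  |    8 ]
[ 0   6  -5  |   -8 ]
[ 0   0  -4  |  -18 ]

REF = [6 -2 3 8; 0 6 -5 -8; 0 0 -4 -18]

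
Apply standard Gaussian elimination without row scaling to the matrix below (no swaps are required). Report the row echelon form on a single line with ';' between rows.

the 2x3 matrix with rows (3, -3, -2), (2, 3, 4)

Forward elimination:
R2 <- R2 - (2/3)*R1:  [    0     5  16/3 ]
Row echelon form:
[ 3  -3    -2 ]
[ 0   5  16/3 ]

REF = [3 -3 -2; 0 5 16/3]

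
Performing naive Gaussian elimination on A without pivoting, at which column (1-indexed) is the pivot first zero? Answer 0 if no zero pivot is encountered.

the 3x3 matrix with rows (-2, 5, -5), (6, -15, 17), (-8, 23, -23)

Naive forward elimination:
R2 <- R2 - (-3)*R1:  [ 0  0  2 ]
R3 <- R3 - (4)*R1:  [  0   3  -3 ]
Matrix at this point:
[ -2  5  -5 ]
[  0  0   2 ]
[  0  3  -3 ]
Pivot entry (2,2) is zero but row 3 has 3 in column 2 -> naive elimination stops; a row interchange (e.g. R2 <-> R3) would be required here.

first zero-pivot column = 2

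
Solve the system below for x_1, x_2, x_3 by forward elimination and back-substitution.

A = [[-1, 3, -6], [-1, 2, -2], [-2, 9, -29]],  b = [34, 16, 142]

Forward elimination on [A|b]:
R2 <- R2 - (1)*R1:  [   0   -1    4  -18 ]
R3 <- R3 - (2)*R1:  [   0    3  -17   74 ]
R3 <- R3 - (-3)*R2:  [  0   0  -5  20 ]
Row echelon form:
[ -1   3  -6  |   34 ]
[  0  -1   4  |  -18 ]
[  0   0  -5  |   20 ]
Back-substitution:
x_3 = (20) / -5 = -4
x_2 = (-18 - (4)*(-4)) / -1 = 2
x_1 = (34 - (3)*(2) - (-6)*(-4)) / -1 = -4

(-4, 2, -4)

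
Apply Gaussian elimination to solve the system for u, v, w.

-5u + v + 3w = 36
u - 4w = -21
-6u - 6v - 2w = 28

Forward elimination on [A|b]:
R2 <- R2 - (-1/5)*R1:  [     0    1/5  -17/5  -69/5 ]
R3 <- R3 - (6/5)*R1:  [     0  -36/5  -28/5  -76/5 ]
R3 <- R3 - (-36)*R2:  [    0     0  -128  -512 ]
Row echelon form:
[ -5    1      3  |     36 ]
[  0  1/5  -17/5  |  -69/5 ]
[  0    0   -128  |   -512 ]
Back-substitution:
w = (-512) / -128 = 4
v = (-69/5 - (-17/5)*(4)) / (1/5) = -1
u = (36 - (1)*(-1) - (3)*(4)) / -5 = -5

(-5, -1, 4)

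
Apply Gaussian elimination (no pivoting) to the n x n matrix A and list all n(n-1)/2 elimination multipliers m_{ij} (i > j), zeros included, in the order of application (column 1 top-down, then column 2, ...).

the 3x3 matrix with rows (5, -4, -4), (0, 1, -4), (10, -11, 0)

multipliers: 0, 2, -3

Forward elimination:
R2: entry in column 1 is already 0 -> m_{21} = 0 (no row operation needed)
R3 <- R3 - (2)*R1:  [  0  -3   8 ]
R3 <- R3 - (-3)*R2:  [  0   0  -4 ]
Multipliers (in order of application): m_{21} = 0, m_{31} = 2, m_{32} = -3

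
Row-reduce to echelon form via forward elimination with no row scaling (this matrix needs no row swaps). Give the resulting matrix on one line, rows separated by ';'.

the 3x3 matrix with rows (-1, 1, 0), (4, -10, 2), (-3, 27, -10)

Forward elimination:
R2 <- R2 - (-4)*R1:  [  0  -6   2 ]
R3 <- R3 - (3)*R1:  [   0   24  -10 ]
R3 <- R3 - (-4)*R2:  [  0   0  -2 ]
Row echelon form:
[ -1   1   0 ]
[  0  -6   2 ]
[  0   0  -2 ]

REF = [-1 1 0; 0 -6 2; 0 0 -2]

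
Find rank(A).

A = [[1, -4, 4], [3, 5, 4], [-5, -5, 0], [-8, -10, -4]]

Row reduction:
R2 <- R2 - (3)*R1:  [  0  17  -8 ]
R3 <- R3 - (-5)*R1:  [   0  -25   20 ]
R4 <- R4 - (-8)*R1:  [   0  -42   28 ]
R3 <- R3 - (-25/17)*R2:  [      0       0  140/17 ]
R4 <- R4 - (-42/17)*R2:  [      0       0  140/17 ]
R4 <- R4 - (1)*R3:  [ 0  0  0 ]
Row echelon form:
[ 1  -4       4 ]
[ 0  17      -8 ]
[ 0   0  140/17 ]
[ 0   0       0 ]
Nonzero rows / pivot columns: 3

rank(A) = 3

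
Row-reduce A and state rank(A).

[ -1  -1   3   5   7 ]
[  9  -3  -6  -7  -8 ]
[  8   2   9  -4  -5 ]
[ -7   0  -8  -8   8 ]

rank(A) = 4

Row reduction:
R2 <- R2 - (-9)*R1:  [   0  -12   21   38   55 ]
R3 <- R3 - (-8)*R1:  [  0  -6  33  36  51 ]
R4 <- R4 - (7)*R1:  [   0    7  -29  -43  -41 ]
R3 <- R3 - (1/2)*R2:  [    0     0  45/2    17  47/2 ]
R4 <- R4 - (-7/12)*R2:  [       0        0    -67/4   -125/6  -107/12 ]
R4 <- R4 - (-67/90)*R3:  [       0        0        0  -368/45   386/45 ]
Row echelon form:
[ -1   -1     3        5       7 ]
[  0  -12    21       38      55 ]
[  0    0  45/2       17    47/2 ]
[  0    0     0  -368/45  386/45 ]
Nonzero rows / pivot columns: 4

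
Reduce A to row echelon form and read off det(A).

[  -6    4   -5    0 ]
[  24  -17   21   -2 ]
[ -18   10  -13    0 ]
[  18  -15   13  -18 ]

Forward elimination:
R2 <- R2 - (-4)*R1:  [  0  -1   1  -2 ]
R3 <- R3 - (3)*R1:  [  0  -2   2   0 ]
R4 <- R4 - (-3)*R1:  [   0   -3   -2  -18 ]
R3 <- R3 - (2)*R2:  [ 0  0  0  4 ]
R4 <- R4 - (3)*R2:  [   0    0   -5  -12 ]
R3 <-> R4   (pivot in column 3 was zero)
[ -6   4  -5    0 ]
[  0  -1   1   -2 ]
[  0   0  -5  -12 ]
[  0   0   0    4 ]
Upper-triangular form:
[ -6   4  -5    0 ]
[  0  -1   1   -2 ]
[  0   0  -5  -12 ]
[  0   0   0    4 ]
det(A) = (-1)^1 * (-6) * (-1) * (-5) * (4) = 120  (1 row swap -> sign -1)

det(A) = 120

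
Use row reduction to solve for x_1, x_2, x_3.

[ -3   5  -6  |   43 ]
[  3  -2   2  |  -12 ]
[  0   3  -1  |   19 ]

(2, 5, -4)

Forward elimination on [A|b]:
R2 <- R2 - (-1)*R1:  [  0   3  -4  31 ]
R3 <- R3 - (1)*R2:  [   0    0    3  -12 ]
Row echelon form:
[ -3  5  -6  |   43 ]
[  0  3  -4  |   31 ]
[  0  0   3  |  -12 ]
Back-substitution:
x_3 = (-12) / 3 = -4
x_2 = (31 - (-4)*(-4)) / 3 = 5
x_1 = (43 - (5)*(5) - (-6)*(-4)) / -3 = 2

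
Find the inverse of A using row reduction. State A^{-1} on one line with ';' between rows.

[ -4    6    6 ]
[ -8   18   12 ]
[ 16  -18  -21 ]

Gauss-Jordan on [A | I]:
R1 <- (1/-4)*R1:  [    1  -3/2  -3/2  |  -1/4     0     0 ]
R2 <- R2 - (-8)*R1:  [  0   6   0  |  -2   1   0 ]
R3 <- R3 - (16)*R1:  [ 0  6  3  |  4  0  1 ]
R2 <- (1/6)*R2:  [    0     1     0  |  -1/3   1/6     0 ]
R1 <- R1 - (-3/2)*R2:  [    1     0  -3/2  |  -3/4   1/4     0 ]
R3 <- R3 - (6)*R2:  [  0   0   3  |   6  -1   1 ]
R3 <- (1/3)*R3:  [    0     0     1  |     2  -1/3   1/3 ]
R1 <- R1 - (-3/2)*R3:  [    1     0     0  |   9/4  -1/4   1/2 ]
Right block of [I | A^{-1}] is the inverse:
[  9/4  -1/4  1/2 ]
[ -1/3   1/6    0 ]
[    2  -1/3  1/3 ]

inverse = [9/4 -1/4 1/2; -1/3 1/6 0; 2 -1/3 1/3]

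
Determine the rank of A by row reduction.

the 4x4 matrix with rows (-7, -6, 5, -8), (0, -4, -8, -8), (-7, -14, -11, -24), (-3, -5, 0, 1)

Row reduction:
R3 <- R3 - (1)*R1:  [   0   -8  -16  -16 ]
R4 <- R4 - (3/7)*R1:  [     0  -17/7  -15/7   31/7 ]
R3 <- R3 - (2)*R2:  [ 0  0  0  0 ]
R4 <- R4 - (17/28)*R2:  [    0     0  19/7  65/7 ]
R3 <-> R4   (pivot in column 3 was zero)
[ -7  -6     5    -8 ]
[  0  -4    -8    -8 ]
[  0   0  19/7  65/7 ]
[  0   0     0     0 ]
Row echelon form:
[ -7  -6     5    -8 ]
[  0  -4    -8    -8 ]
[  0   0  19/7  65/7 ]
[  0   0     0     0 ]
Nonzero rows / pivot columns: 3

rank(A) = 3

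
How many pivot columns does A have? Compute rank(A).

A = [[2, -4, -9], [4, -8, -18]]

Row reduction:
R2 <- R2 - (2)*R1:  [ 0  0  0 ]
Row echelon form:
[ 2  -4  -9 ]
[ 0   0   0 ]
Nonzero rows / pivot columns: 1

rank(A) = 1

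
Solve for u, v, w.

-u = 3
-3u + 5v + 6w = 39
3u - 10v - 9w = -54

(-3, 0, 5)

Forward elimination on [A|b]:
R2 <- R2 - (3)*R1:  [  0   5   6  30 ]
R3 <- R3 - (-3)*R1:  [   0  -10   -9  -45 ]
R3 <- R3 - (-2)*R2:  [  0   0   3  15 ]
Row echelon form:
[ -1  0  0  |   3 ]
[  0  5  6  |  30 ]
[  0  0  3  |  15 ]
Back-substitution:
w = (15) / 3 = 5
v = (30 - (6)*(5)) / 5 = 0
u = (3) / -1 = -3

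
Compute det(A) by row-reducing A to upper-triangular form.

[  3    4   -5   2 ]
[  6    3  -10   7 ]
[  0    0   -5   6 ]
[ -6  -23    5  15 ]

det(A) = 300

Forward elimination:
R2 <- R2 - (2)*R1:  [  0  -5   0   3 ]
R4 <- R4 - (-2)*R1:  [   0  -15   -5   19 ]
R4 <- R4 - (3)*R2:  [  0   0  -5  10 ]
R4 <- R4 - (1)*R3:  [ 0  0  0  4 ]
Upper-triangular form:
[ 3   4  -5  2 ]
[ 0  -5   0  3 ]
[ 0   0  -5  6 ]
[ 0   0   0  4 ]
det(A) = (-1)^0 * (3) * (-5) * (-5) * (4) = 300  (0 row swaps -> sign +1)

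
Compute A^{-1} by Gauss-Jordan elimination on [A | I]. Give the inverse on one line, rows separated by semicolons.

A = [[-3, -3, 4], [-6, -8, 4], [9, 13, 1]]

inverse = [-2 11/6 2/3; 7/5 -13/10 -2/5; -1/5 2/5 1/5]

Gauss-Jordan on [A | I]:
R1 <- (1/-3)*R1:  [    1     1  -4/3  |  -1/3     0     0 ]
R2 <- R2 - (-6)*R1:  [  0  -2  -4  |  -2   1   0 ]
R3 <- R3 - (9)*R1:  [  0   4  13  |   3   0   1 ]
R2 <- (1/-2)*R2:  [    0     1     2  |     1  -1/2     0 ]
R1 <- R1 - (1)*R2:  [     1      0  -10/3  |   -4/3    1/2      0 ]
R3 <- R3 - (4)*R2:  [  0   0   5  |  -1   2   1 ]
R3 <- (1/5)*R3:  [    0     0     1  |  -1/5   2/5   1/5 ]
R1 <- R1 - (-10/3)*R3:  [    1     0     0  |    -2  11/6   2/3 ]
R2 <- R2 - (2)*R3:  [      0       1       0  |     7/5  -13/10    -2/5 ]
Right block of [I | A^{-1}] is the inverse:
[   -2    11/6   2/3 ]
[  7/5  -13/10  -2/5 ]
[ -1/5     2/5   1/5 ]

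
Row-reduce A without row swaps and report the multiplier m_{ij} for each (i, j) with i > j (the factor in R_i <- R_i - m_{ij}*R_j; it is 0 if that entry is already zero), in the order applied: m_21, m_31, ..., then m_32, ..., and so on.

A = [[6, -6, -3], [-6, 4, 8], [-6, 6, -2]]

multipliers: -1, -1, 0

Forward elimination:
R2 <- R2 - (-1)*R1:  [  0  -2   5 ]
R3 <- R3 - (-1)*R1:  [  0   0  -5 ]
R3: entry in column 2 is already 0 -> m_{32} = 0 (no row operation needed)
Multipliers (in order of application): m_{21} = -1, m_{31} = -1, m_{32} = 0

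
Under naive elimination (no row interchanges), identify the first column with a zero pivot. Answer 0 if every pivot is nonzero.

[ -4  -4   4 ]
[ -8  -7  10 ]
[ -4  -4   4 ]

first zero-pivot column = 3

Naive forward elimination:
R2 <- R2 - (2)*R1:  [ 0  1  2 ]
R3 <- R3 - (1)*R1:  [ 0  0  0 ]
Matrix at this point:
[ -4  -4  4 ]
[  0   1  2 ]
[  0   0  0 ]
Pivot entry (3,3) in the last row is zero and there are no rows below to swap with -> zero pivot in column 3 (A is singular).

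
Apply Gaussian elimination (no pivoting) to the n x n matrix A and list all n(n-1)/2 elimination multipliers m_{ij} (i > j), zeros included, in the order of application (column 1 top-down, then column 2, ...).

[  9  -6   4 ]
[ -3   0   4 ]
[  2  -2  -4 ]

Forward elimination:
R2 <- R2 - (-1/3)*R1:  [    0    -2  16/3 ]
R3 <- R3 - (2/9)*R1:  [     0   -2/3  -44/9 ]
R3 <- R3 - (1/3)*R2:  [     0      0  -20/3 ]
Multipliers (in order of application): m_{21} = -1/3, m_{31} = 2/9, m_{32} = 1/3

multipliers: -1/3, 2/9, 1/3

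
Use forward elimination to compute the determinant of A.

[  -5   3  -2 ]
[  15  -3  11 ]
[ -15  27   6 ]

Forward elimination:
R2 <- R2 - (-3)*R1:  [ 0  6  5 ]
R3 <- R3 - (3)*R1:  [  0  18  12 ]
R3 <- R3 - (3)*R2:  [  0   0  -3 ]
Upper-triangular form:
[ -5  3  -2 ]
[  0  6   5 ]
[  0  0  -3 ]
det(A) = (-1)^0 * (-5) * (6) * (-3) = 90  (0 row swaps -> sign +1)

det(A) = 90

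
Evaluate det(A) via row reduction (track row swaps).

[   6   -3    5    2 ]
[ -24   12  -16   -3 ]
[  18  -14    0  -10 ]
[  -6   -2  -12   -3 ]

det(A) = 600

Forward elimination:
R2 <- R2 - (-4)*R1:  [ 0  0  4  5 ]
R3 <- R3 - (3)*R1:  [   0   -5  -15  -16 ]
R4 <- R4 - (-1)*R1:  [  0  -5  -7  -1 ]
R2 <-> R3   (pivot in column 2 was zero)
[ 6  -3    5    2 ]
[ 0  -5  -15  -16 ]
[ 0   0    4    5 ]
[ 0  -5   -7   -1 ]
R4 <- R4 - (1)*R2:  [  0   0   8  15 ]
R4 <- R4 - (2)*R3:  [ 0  0  0  5 ]
Upper-triangular form:
[ 6  -3    5    2 ]
[ 0  -5  -15  -16 ]
[ 0   0    4    5 ]
[ 0   0    0    5 ]
det(A) = (-1)^1 * (6) * (-5) * (4) * (5) = 600  (1 row swap -> sign -1)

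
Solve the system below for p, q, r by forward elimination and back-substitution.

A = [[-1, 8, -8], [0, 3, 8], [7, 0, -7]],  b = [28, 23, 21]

(4, 5, 1)

Forward elimination on [A|b]:
R3 <- R3 - (-7)*R1:  [   0   56  -63  217 ]
R3 <- R3 - (56/3)*R2:  [      0       0  -637/3  -637/3 ]
Row echelon form:
[ -1  8      -8  |      28 ]
[  0  3       8  |      23 ]
[  0  0  -637/3  |  -637/3 ]
Back-substitution:
r = (-637/3) / (-637/3) = 1
q = (23 - (8)*(1)) / 3 = 5
p = (28 - (8)*(5) - (-8)*(1)) / -1 = 4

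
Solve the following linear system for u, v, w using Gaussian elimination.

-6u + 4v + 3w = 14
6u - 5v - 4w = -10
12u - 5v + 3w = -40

Forward elimination on [A|b]:
R2 <- R2 - (-1)*R1:  [  0  -1  -1   4 ]
R3 <- R3 - (-2)*R1:  [   0    3    9  -12 ]
R3 <- R3 - (-3)*R2:  [ 0  0  6  0 ]
Row echelon form:
[ -6   4   3  |  14 ]
[  0  -1  -1  |   4 ]
[  0   0   6  |   0 ]
Back-substitution:
w = (0) / 6 = 0
v = (4 - (-1)*(0)) / -1 = -4
u = (14 - (4)*(-4) - (3)*(0)) / -6 = -5

(-5, -4, 0)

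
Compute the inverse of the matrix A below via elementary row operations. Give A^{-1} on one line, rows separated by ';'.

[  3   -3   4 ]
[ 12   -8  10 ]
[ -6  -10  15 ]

Gauss-Jordan on [A | I]:
R1 <- (1/3)*R1:  [   1   -1  4/3  |  1/3    0    0 ]
R2 <- R2 - (12)*R1:  [  0   4  -6  |  -4   1   0 ]
R3 <- R3 - (-6)*R1:  [   0  -16   23  |    2    0    1 ]
R2 <- (1/4)*R2:  [    0     1  -3/2  |    -1   1/4     0 ]
R1 <- R1 - (-1)*R2:  [    1     0  -1/6  |  -2/3   1/4     0 ]
R3 <- R3 - (-16)*R2:  [   0    0   -1  |  -14    4    1 ]
R3 <- (1/-1)*R3:  [  0   0   1  |  14  -4  -1 ]
R1 <- R1 - (-1/6)*R3:  [     1      0      0  |    5/3  -5/12   -1/6 ]
R2 <- R2 - (-3/2)*R3:  [     0      1      0  |     20  -23/4   -3/2 ]
Right block of [I | A^{-1}] is the inverse:
[ 5/3  -5/12  -1/6 ]
[  20  -23/4  -3/2 ]
[  14     -4    -1 ]

inverse = [5/3 -5/12 -1/6; 20 -23/4 -3/2; 14 -4 -1]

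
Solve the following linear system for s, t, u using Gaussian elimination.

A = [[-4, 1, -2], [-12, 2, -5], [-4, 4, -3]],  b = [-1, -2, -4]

Forward elimination on [A|b]:
R2 <- R2 - (3)*R1:  [  0  -1   1   1 ]
R3 <- R3 - (1)*R1:  [  0   3  -1  -3 ]
R3 <- R3 - (-3)*R2:  [ 0  0  2  0 ]
Row echelon form:
[ -4   1  -2  |  -1 ]
[  0  -1   1  |   1 ]
[  0   0   2  |   0 ]
Back-substitution:
u = (0) / 2 = 0
t = (1 - (1)*(0)) / -1 = -1
s = (-1 - (1)*(-1) - (-2)*(0)) / -4 = 0

(0, -1, 0)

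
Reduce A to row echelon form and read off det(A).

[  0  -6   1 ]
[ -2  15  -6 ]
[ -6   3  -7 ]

Forward elimination:
R1 <-> R2   (pivot in column 1 was zero)
[ -2  15  -6 ]
[  0  -6   1 ]
[ -6   3  -7 ]
R3 <- R3 - (3)*R1:  [   0  -42   11 ]
R3 <- R3 - (7)*R2:  [ 0  0  4 ]
Upper-triangular form:
[ -2  15  -6 ]
[  0  -6   1 ]
[  0   0   4 ]
det(A) = (-1)^1 * (-2) * (-6) * (4) = -48  (1 row swap -> sign -1)

det(A) = -48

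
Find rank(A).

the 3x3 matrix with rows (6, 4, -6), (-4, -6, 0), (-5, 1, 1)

Row reduction:
R2 <- R2 - (-2/3)*R1:  [     0  -10/3     -4 ]
R3 <- R3 - (-5/6)*R1:  [    0  13/3    -4 ]
R3 <- R3 - (-13/10)*R2:  [     0      0  -46/5 ]
Row echelon form:
[ 6      4     -6 ]
[ 0  -10/3     -4 ]
[ 0      0  -46/5 ]
Nonzero rows / pivot columns: 3

rank(A) = 3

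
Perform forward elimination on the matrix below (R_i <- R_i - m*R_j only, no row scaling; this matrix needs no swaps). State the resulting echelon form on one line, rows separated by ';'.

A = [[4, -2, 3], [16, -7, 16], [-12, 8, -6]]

Forward elimination:
R2 <- R2 - (4)*R1:  [ 0  1  4 ]
R3 <- R3 - (-3)*R1:  [ 0  2  3 ]
R3 <- R3 - (2)*R2:  [  0   0  -5 ]
Row echelon form:
[ 4  -2   3 ]
[ 0   1   4 ]
[ 0   0  -5 ]

REF = [4 -2 3; 0 1 4; 0 0 -5]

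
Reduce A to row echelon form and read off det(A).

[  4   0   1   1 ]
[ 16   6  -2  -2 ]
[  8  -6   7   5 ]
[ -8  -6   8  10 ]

det(A) = 144

Forward elimination:
R2 <- R2 - (4)*R1:  [  0   6  -6  -6 ]
R3 <- R3 - (2)*R1:  [  0  -6   5   3 ]
R4 <- R4 - (-2)*R1:  [  0  -6  10  12 ]
R3 <- R3 - (-1)*R2:  [  0   0  -1  -3 ]
R4 <- R4 - (-1)*R2:  [ 0  0  4  6 ]
R4 <- R4 - (-4)*R3:  [  0   0   0  -6 ]
Upper-triangular form:
[ 4  0   1   1 ]
[ 0  6  -6  -6 ]
[ 0  0  -1  -3 ]
[ 0  0   0  -6 ]
det(A) = (-1)^0 * (4) * (6) * (-1) * (-6) = 144  (0 row swaps -> sign +1)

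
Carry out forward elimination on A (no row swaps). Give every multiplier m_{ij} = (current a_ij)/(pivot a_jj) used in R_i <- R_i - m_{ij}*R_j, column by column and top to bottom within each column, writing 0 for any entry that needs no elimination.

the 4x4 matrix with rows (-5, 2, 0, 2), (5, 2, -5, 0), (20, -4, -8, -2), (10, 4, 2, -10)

Forward elimination:
R2 <- R2 - (-1)*R1:  [  0   4  -5   2 ]
R3 <- R3 - (-4)*R1:  [  0   4  -8   6 ]
R4 <- R4 - (-2)*R1:  [  0   8   2  -6 ]
R3 <- R3 - (1)*R2:  [  0   0  -3   4 ]
R4 <- R4 - (2)*R2:  [   0    0   12  -10 ]
R4 <- R4 - (-4)*R3:  [ 0  0  0  6 ]
Multipliers (in order of application): m_{21} = -1, m_{31} = -4, m_{41} = -2, m_{32} = 1, m_{42} = 2, m_{43} = -4

multipliers: -1, -4, -2, 1, 2, -4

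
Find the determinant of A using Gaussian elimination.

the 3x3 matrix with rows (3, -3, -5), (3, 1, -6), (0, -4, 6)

Forward elimination:
R2 <- R2 - (1)*R1:  [  0   4  -1 ]
R3 <- R3 - (-1)*R2:  [ 0  0  5 ]
Upper-triangular form:
[ 3  -3  -5 ]
[ 0   4  -1 ]
[ 0   0   5 ]
det(A) = (-1)^0 * (3) * (4) * (5) = 60  (0 row swaps -> sign +1)

det(A) = 60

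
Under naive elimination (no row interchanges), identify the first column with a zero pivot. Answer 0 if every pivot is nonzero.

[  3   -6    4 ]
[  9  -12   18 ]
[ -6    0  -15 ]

first zero-pivot column = 0

Naive forward elimination:
R2 <- R2 - (3)*R1:  [ 0  6  6 ]
R3 <- R3 - (-2)*R1:  [   0  -12   -7 ]
R3 <- R3 - (-2)*R2:  [ 0  0  5 ]
All pivots nonzero; naive elimination completes without hitting a zero pivot.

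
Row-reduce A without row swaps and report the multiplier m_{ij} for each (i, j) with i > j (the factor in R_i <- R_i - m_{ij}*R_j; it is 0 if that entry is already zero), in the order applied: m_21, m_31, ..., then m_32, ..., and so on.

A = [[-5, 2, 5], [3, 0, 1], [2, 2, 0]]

multipliers: -3/5, -2/5, 7/3

Forward elimination:
R2 <- R2 - (-3/5)*R1:  [   0  6/5    4 ]
R3 <- R3 - (-2/5)*R1:  [    0  14/5     2 ]
R3 <- R3 - (7/3)*R2:  [     0      0  -22/3 ]
Multipliers (in order of application): m_{21} = -3/5, m_{31} = -2/5, m_{32} = 7/3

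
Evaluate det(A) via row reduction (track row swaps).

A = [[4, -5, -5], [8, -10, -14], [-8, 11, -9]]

Forward elimination:
R2 <- R2 - (2)*R1:  [  0   0  -4 ]
R3 <- R3 - (-2)*R1:  [   0    1  -19 ]
R2 <-> R3   (pivot in column 2 was zero)
[ 4  -5   -5 ]
[ 0   1  -19 ]
[ 0   0   -4 ]
Upper-triangular form:
[ 4  -5   -5 ]
[ 0   1  -19 ]
[ 0   0   -4 ]
det(A) = (-1)^1 * (4) * (1) * (-4) = 16  (1 row swap -> sign -1)

det(A) = 16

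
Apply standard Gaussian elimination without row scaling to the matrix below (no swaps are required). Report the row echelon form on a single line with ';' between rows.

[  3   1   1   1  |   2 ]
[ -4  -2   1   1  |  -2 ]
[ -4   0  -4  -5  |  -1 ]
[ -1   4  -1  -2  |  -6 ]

Forward elimination:
R2 <- R2 - (-4/3)*R1:  [    0  -2/3   7/3   7/3   2/3 ]
R3 <- R3 - (-4/3)*R1:  [     0    4/3   -8/3  -11/3    5/3 ]
R4 <- R4 - (-1/3)*R1:  [     0   13/3   -2/3   -5/3  -16/3 ]
R3 <- R3 - (-2)*R2:  [ 0  0  2  1  3 ]
R4 <- R4 - (-13/2)*R2:  [    0     0  29/2  27/2    -1 ]
R4 <- R4 - (29/4)*R3:  [     0      0      0   25/4  -91/4 ]
Row echelon form:
[ 3     1    1     1  |      2 ]
[ 0  -2/3  7/3   7/3  |    2/3 ]
[ 0     0    2     1  |      3 ]
[ 0     0    0  25/4  |  -91/4 ]

REF = [3 1 1 1 2; 0 -2/3 7/3 7/3 2/3; 0 0 2 1 3; 0 0 0 25/4 -91/4]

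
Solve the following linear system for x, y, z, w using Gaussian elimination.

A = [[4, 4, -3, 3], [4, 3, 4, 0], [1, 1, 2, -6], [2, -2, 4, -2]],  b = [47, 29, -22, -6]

(5, 3, 0, 5)

Forward elimination on [A|b]:
R2 <- R2 - (1)*R1:  [   0   -1    7   -3  -18 ]
R3 <- R3 - (1/4)*R1:  [      0       0    11/4   -27/4  -135/4 ]
R4 <- R4 - (1/2)*R1:  [     0     -4   11/2   -7/2  -59/2 ]
R4 <- R4 - (4)*R2:  [     0      0  -45/2   17/2   85/2 ]
R4 <- R4 - (-90/11)*R3:  [        0         0         0   -514/11  -2570/11 ]
Row echelon form:
[ 4   4    -3        3  |        47 ]
[ 0  -1     7       -3  |       -18 ]
[ 0   0  11/4    -27/4  |    -135/4 ]
[ 0   0     0  -514/11  |  -2570/11 ]
Back-substitution:
w = (-2570/11) / (-514/11) = 5
z = (-135/4 - (-27/4)*(5)) / (11/4) = 0
y = (-18 - (7)*(0) - (-3)*(5)) / -1 = 3
x = (47 - (4)*(3) - (-3)*(0) - (3)*(5)) / 4 = 5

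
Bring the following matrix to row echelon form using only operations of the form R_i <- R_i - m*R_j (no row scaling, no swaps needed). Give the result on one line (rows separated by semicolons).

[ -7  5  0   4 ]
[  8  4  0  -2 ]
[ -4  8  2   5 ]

Forward elimination:
R2 <- R2 - (-8/7)*R1:  [    0  68/7     0  18/7 ]
R3 <- R3 - (4/7)*R1:  [    0  36/7     2  19/7 ]
R3 <- R3 - (9/17)*R2:  [     0      0      2  23/17 ]
Row echelon form:
[ -7     5  0      4 ]
[  0  68/7  0   18/7 ]
[  0     0  2  23/17 ]

REF = [-7 5 0 4; 0 68/7 0 18/7; 0 0 2 23/17]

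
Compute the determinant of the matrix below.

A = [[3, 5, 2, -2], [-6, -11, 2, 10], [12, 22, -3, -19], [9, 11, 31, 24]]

Forward elimination:
R2 <- R2 - (-2)*R1:  [  0  -1   6   6 ]
R3 <- R3 - (4)*R1:  [   0    2  -11  -11 ]
R4 <- R4 - (3)*R1:  [  0  -4  25  30 ]
R3 <- R3 - (-2)*R2:  [ 0  0  1  1 ]
R4 <- R4 - (4)*R2:  [ 0  0  1  6 ]
R4 <- R4 - (1)*R3:  [ 0  0  0  5 ]
Upper-triangular form:
[ 3   5  2  -2 ]
[ 0  -1  6   6 ]
[ 0   0  1   1 ]
[ 0   0  0   5 ]
det(A) = (-1)^0 * (3) * (-1) * (1) * (5) = -15  (0 row swaps -> sign +1)

det(A) = -15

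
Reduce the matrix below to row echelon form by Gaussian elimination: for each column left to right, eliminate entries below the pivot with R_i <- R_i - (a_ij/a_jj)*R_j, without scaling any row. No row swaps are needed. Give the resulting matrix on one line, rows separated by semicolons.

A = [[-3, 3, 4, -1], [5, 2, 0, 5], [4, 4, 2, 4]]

REF = [-3 3 4 -1; 0 7 20/3 10/3; 0 0 -2/7 -8/7]

Forward elimination:
R2 <- R2 - (-5/3)*R1:  [    0     7  20/3  10/3 ]
R3 <- R3 - (-4/3)*R1:  [    0     8  22/3   8/3 ]
R3 <- R3 - (8/7)*R2:  [    0     0  -2/7  -8/7 ]
Row echelon form:
[ -3  3     4    -1 ]
[  0  7  20/3  10/3 ]
[  0  0  -2/7  -8/7 ]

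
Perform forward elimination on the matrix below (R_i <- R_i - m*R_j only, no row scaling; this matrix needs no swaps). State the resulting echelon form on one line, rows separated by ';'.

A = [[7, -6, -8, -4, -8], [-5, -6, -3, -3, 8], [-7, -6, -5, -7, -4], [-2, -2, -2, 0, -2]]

Forward elimination:
R2 <- R2 - (-5/7)*R1:  [     0  -72/7  -61/7  -41/7   16/7 ]
R3 <- R3 - (-1)*R1:  [   0  -12  -13  -11  -12 ]
R4 <- R4 - (-2/7)*R1:  [     0  -26/7  -30/7   -8/7  -30/7 ]
R3 <- R3 - (7/6)*R2:  [     0      0  -17/6  -25/6  -44/3 ]
R4 <- R4 - (13/36)*R2:  [      0       0  -41/36   35/36   -46/9 ]
R4 <- R4 - (41/102)*R3:  [     0      0      0  45/17  40/51 ]
Row echelon form:
[ 7     -6     -8     -4     -8 ]
[ 0  -72/7  -61/7  -41/7   16/7 ]
[ 0      0  -17/6  -25/6  -44/3 ]
[ 0      0      0  45/17  40/51 ]

REF = [7 -6 -8 -4 -8; 0 -72/7 -61/7 -41/7 16/7; 0 0 -17/6 -25/6 -44/3; 0 0 0 45/17 40/51]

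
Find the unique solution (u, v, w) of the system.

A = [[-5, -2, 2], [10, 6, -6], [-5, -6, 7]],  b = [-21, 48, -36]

(3, 0, -3)

Forward elimination on [A|b]:
R2 <- R2 - (-2)*R1:  [  0   2  -2   6 ]
R3 <- R3 - (1)*R1:  [   0   -4    5  -15 ]
R3 <- R3 - (-2)*R2:  [  0   0   1  -3 ]
Row echelon form:
[ -5  -2   2  |  -21 ]
[  0   2  -2  |    6 ]
[  0   0   1  |   -3 ]
Back-substitution:
w = (-3) / 1 = -3
v = (6 - (-2)*(-3)) / 2 = 0
u = (-21 - (-2)*(0) - (2)*(-3)) / -5 = 3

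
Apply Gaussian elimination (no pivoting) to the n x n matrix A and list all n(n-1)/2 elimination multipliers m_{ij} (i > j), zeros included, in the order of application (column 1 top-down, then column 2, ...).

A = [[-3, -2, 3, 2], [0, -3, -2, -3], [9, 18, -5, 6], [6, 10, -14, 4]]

Forward elimination:
R2: entry in column 1 is already 0 -> m_{21} = 0 (no row operation needed)
R3 <- R3 - (-3)*R1:  [  0  12   4  12 ]
R4 <- R4 - (-2)*R1:  [  0   6  -8   8 ]
R3 <- R3 - (-4)*R2:  [  0   0  -4   0 ]
R4 <- R4 - (-2)*R2:  [   0    0  -12    2 ]
R4 <- R4 - (3)*R3:  [ 0  0  0  2 ]
Multipliers (in order of application): m_{21} = 0, m_{31} = -3, m_{41} = -2, m_{32} = -4, m_{42} = -2, m_{43} = 3

multipliers: 0, -3, -2, -4, -2, 3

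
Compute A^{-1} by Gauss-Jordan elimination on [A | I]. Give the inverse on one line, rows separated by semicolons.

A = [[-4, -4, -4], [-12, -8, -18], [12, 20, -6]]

inverse = [17/4 -13/12 5/12; -3 3/4 -1/4; -3/2 1/3 -1/6]

Gauss-Jordan on [A | I]:
R1 <- (1/-4)*R1:  [    1     1     1  |  -1/4     0     0 ]
R2 <- R2 - (-12)*R1:  [  0   4  -6  |  -3   1   0 ]
R3 <- R3 - (12)*R1:  [   0    8  -18  |    3    0    1 ]
R2 <- (1/4)*R2:  [    0     1  -3/2  |  -3/4   1/4     0 ]
R1 <- R1 - (1)*R2:  [    1     0   5/2  |   1/2  -1/4     0 ]
R3 <- R3 - (8)*R2:  [  0   0  -6  |   9  -2   1 ]
R3 <- (1/-6)*R3:  [    0     0     1  |  -3/2   1/3  -1/6 ]
R1 <- R1 - (5/2)*R3:  [      1       0       0  |    17/4  -13/12    5/12 ]
R2 <- R2 - (-3/2)*R3:  [    0     1     0  |    -3   3/4  -1/4 ]
Right block of [I | A^{-1}] is the inverse:
[ 17/4  -13/12  5/12 ]
[   -3     3/4  -1/4 ]
[ -3/2     1/3  -1/6 ]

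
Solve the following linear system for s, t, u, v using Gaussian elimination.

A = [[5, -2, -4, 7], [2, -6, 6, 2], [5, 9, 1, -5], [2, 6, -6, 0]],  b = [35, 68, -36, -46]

Forward elimination on [A|b]:
R2 <- R2 - (2/5)*R1:  [     0  -26/5   38/5   -4/5     54 ]
R3 <- R3 - (1)*R1:  [   0   11    5  -12  -71 ]
R4 <- R4 - (2/5)*R1:  [     0   34/5  -22/5  -14/5    -60 ]
R3 <- R3 - (-55/26)*R2:  [       0        0   274/13  -178/13   562/13 ]
R4 <- R4 - (-17/13)*R2:  [      0       0   72/13  -50/13  138/13 ]
R4 <- R4 - (36/137)*R3:  [        0         0         0   -34/137  -102/137 ]
Row echelon form:
[ 5     -2      -4        7  |        35 ]
[ 0  -26/5    38/5     -4/5  |        54 ]
[ 0      0  274/13  -178/13  |    562/13 ]
[ 0      0       0  -34/137  |  -102/137 ]
Back-substitution:
v = (-102/137) / (-34/137) = 3
u = (562/13 - (-178/13)*(3)) / (274/13) = 4
t = (54 - (38/5)*(4) - (-4/5)*(3)) / (-26/5) = -5
s = (35 - (-2)*(-5) - (-4)*(4) - (7)*(3)) / 5 = 4

(4, -5, 4, 3)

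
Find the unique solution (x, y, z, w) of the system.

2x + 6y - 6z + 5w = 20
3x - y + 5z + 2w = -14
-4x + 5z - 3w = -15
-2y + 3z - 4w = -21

Forward elimination on [A|b]:
R2 <- R2 - (3/2)*R1:  [     0    -10     14  -11/2    -44 ]
R3 <- R3 - (-2)*R1:  [  0  12  -7   7  25 ]
R3 <- R3 - (-6/5)*R2:  [      0       0    49/5     2/5  -139/5 ]
R4 <- R4 - (1/5)*R2:  [      0       0     1/5  -29/10   -61/5 ]
R4 <- R4 - (1/49)*R3:  [       0        0        0  -285/98  -570/49 ]
Row echelon form:
[ 2    6    -6        5  |       20 ]
[ 0  -10    14    -11/2  |      -44 ]
[ 0    0  49/5      2/5  |   -139/5 ]
[ 0    0     0  -285/98  |  -570/49 ]
Back-substitution:
w = (-570/49) / (-285/98) = 4
z = (-139/5 - (2/5)*(4)) / (49/5) = -3
y = (-44 - (14)*(-3) - (-11/2)*(4)) / -10 = -2
x = (20 - (6)*(-2) - (-6)*(-3) - (5)*(4)) / 2 = -3

(-3, -2, -3, 4)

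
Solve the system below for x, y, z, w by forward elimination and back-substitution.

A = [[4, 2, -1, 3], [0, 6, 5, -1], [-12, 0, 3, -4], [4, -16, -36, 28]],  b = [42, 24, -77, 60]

(5, 4, 1, 5)

Forward elimination on [A|b]:
R3 <- R3 - (-3)*R1:  [  0   6   0   5  49 ]
R4 <- R4 - (1)*R1:  [   0  -18  -35   25   18 ]
R3 <- R3 - (1)*R2:  [  0   0  -5   6  25 ]
R4 <- R4 - (-3)*R2:  [   0    0  -20   22   90 ]
R4 <- R4 - (4)*R3:  [   0    0    0   -2  -10 ]
Row echelon form:
[ 4  2  -1   3  |   42 ]
[ 0  6   5  -1  |   24 ]
[ 0  0  -5   6  |   25 ]
[ 0  0   0  -2  |  -10 ]
Back-substitution:
w = (-10) / -2 = 5
z = (25 - (6)*(5)) / -5 = 1
y = (24 - (5)*(1) - (-1)*(5)) / 6 = 4
x = (42 - (2)*(4) - (-1)*(1) - (3)*(5)) / 4 = 5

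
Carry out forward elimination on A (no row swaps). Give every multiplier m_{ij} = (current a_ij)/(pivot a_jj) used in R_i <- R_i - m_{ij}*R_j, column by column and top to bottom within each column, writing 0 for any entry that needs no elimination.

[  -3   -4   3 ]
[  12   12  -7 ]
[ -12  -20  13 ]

multipliers: -4, 4, 1

Forward elimination:
R2 <- R2 - (-4)*R1:  [  0  -4   5 ]
R3 <- R3 - (4)*R1:  [  0  -4   1 ]
R3 <- R3 - (1)*R2:  [  0   0  -4 ]
Multipliers (in order of application): m_{21} = -4, m_{31} = 4, m_{32} = 1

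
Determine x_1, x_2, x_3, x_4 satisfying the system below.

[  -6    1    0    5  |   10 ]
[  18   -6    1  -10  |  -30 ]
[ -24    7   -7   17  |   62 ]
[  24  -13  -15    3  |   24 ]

(-3, -3, -4, -1)

Forward elimination on [A|b]:
R2 <- R2 - (-3)*R1:  [  0  -3   1   5   0 ]
R3 <- R3 - (4)*R1:  [  0   3  -7  -3  22 ]
R4 <- R4 - (-4)*R1:  [   0   -9  -15   23   64 ]
R3 <- R3 - (-1)*R2:  [  0   0  -6   2  22 ]
R4 <- R4 - (3)*R2:  [   0    0  -18    8   64 ]
R4 <- R4 - (3)*R3:  [  0   0   0   2  -2 ]
Row echelon form:
[ -6   1   0  5  |  10 ]
[  0  -3   1  5  |   0 ]
[  0   0  -6  2  |  22 ]
[  0   0   0  2  |  -2 ]
Back-substitution:
x_4 = (-2) / 2 = -1
x_3 = (22 - (2)*(-1)) / -6 = -4
x_2 = (0 - (1)*(-4) - (5)*(-1)) / -3 = -3
x_1 = (10 - (1)*(-3) - (5)*(-1)) / -6 = -3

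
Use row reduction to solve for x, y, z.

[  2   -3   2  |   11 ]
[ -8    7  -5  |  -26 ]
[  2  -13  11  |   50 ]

Forward elimination on [A|b]:
R2 <- R2 - (-4)*R1:  [  0  -5   3  18 ]
R3 <- R3 - (1)*R1:  [   0  -10    9   39 ]
R3 <- R3 - (2)*R2:  [ 0  0  3  3 ]
Row echelon form:
[ 2  -3  2  |  11 ]
[ 0  -5  3  |  18 ]
[ 0   0  3  |   3 ]
Back-substitution:
z = (3) / 3 = 1
y = (18 - (3)*(1)) / -5 = -3
x = (11 - (-3)*(-3) - (2)*(1)) / 2 = 0

(0, -3, 1)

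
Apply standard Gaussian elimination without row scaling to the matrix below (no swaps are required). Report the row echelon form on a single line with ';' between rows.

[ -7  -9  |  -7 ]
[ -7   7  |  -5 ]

Forward elimination:
R2 <- R2 - (1)*R1:  [  0  16   2 ]
Row echelon form:
[ -7  -9  |  -7 ]
[  0  16  |   2 ]

REF = [-7 -9 -7; 0 16 2]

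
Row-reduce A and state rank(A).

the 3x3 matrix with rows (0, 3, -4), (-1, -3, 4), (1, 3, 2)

rank(A) = 3

Row reduction:
R1 <-> R2   (pivot in column 1 was zero)
[ -1  -3   4 ]
[  0   3  -4 ]
[  1   3   2 ]
R3 <- R3 - (-1)*R1:  [ 0  0  6 ]
Row echelon form:
[ -1  -3   4 ]
[  0   3  -4 ]
[  0   0   6 ]
Nonzero rows / pivot columns: 3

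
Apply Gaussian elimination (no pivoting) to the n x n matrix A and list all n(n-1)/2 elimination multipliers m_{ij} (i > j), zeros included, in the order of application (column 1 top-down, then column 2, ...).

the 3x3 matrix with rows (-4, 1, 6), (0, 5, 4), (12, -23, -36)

multipliers: 0, -3, -4

Forward elimination:
R2: entry in column 1 is already 0 -> m_{21} = 0 (no row operation needed)
R3 <- R3 - (-3)*R1:  [   0  -20  -18 ]
R3 <- R3 - (-4)*R2:  [  0   0  -2 ]
Multipliers (in order of application): m_{21} = 0, m_{31} = -3, m_{32} = -4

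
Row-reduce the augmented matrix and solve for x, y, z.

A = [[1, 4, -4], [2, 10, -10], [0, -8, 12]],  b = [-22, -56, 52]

Forward elimination on [A|b]:
R2 <- R2 - (2)*R1:  [   0    2   -2  -12 ]
R3 <- R3 - (-4)*R2:  [ 0  0  4  4 ]
Row echelon form:
[ 1  4  -4  |  -22 ]
[ 0  2  -2  |  -12 ]
[ 0  0   4  |    4 ]
Back-substitution:
z = (4) / 4 = 1
y = (-12 - (-2)*(1)) / 2 = -5
x = (-22 - (4)*(-5) - (-4)*(1)) / 1 = 2

(2, -5, 1)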